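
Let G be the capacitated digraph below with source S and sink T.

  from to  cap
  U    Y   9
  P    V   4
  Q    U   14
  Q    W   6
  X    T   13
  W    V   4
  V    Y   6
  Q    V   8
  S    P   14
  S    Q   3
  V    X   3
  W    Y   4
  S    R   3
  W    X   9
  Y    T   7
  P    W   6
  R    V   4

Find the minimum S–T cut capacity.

Augment S→P→V→X→T: bottleneck 3, flow now 3.
Augment S→P→V→Y→T: bottleneck 1, flow now 4.
Augment S→P→W→X→T: bottleneck 6, flow now 10.
Augment S→Q→U→Y→T: bottleneck 3, flow now 13.
Augment S→R→V→Y→T: bottleneck 3, flow now 16.
No augmenting path remains; maximum flow = 16.
By max-flow min-cut, the minimum cut capacity equals the max flow.
In the residual graph, reachable from S: {S, P}.
Min-cut edges: S→Q (3), S→R (3), P→V (4), P→W (6); capacity 3 + 3 + 4 + 6 = 16.

16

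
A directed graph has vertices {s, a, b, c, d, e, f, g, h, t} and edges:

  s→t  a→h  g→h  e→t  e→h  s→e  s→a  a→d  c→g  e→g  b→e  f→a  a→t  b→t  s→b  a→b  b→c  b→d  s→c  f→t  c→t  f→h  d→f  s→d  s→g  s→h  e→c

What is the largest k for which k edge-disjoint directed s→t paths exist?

Assign every edge capacity 1; by Menger, the answer equals the max flow.
Path s→t (+1); total 1.
Path s→a→t (+1); total 2.
Path s→b→t (+1); total 3.
Path s→c→t (+1); total 4.
Path s→e→t (+1); total 5.
Path s→d→f→t (+1); total 6.
No residual s→t path; max flow = 6.
Certifying cut of size 6: {s→a, s→b, s→c, s→d, s→e, s→t}.

6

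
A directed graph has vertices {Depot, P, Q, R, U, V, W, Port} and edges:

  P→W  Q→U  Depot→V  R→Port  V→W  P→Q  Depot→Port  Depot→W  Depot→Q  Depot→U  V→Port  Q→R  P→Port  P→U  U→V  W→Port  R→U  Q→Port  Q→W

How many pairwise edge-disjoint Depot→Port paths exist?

4

Assign every edge capacity 1; by Menger, the answer equals the max flow.
Path Depot→Port (+1); total 1.
Path Depot→Q→Port (+1); total 2.
Path Depot→V→Port (+1); total 3.
Path Depot→W→Port (+1); total 4.
No residual Depot→Port path; max flow = 4.
Certifying cut of size 4: {Depot→Port, Depot→Q, V→Port, W→Port}.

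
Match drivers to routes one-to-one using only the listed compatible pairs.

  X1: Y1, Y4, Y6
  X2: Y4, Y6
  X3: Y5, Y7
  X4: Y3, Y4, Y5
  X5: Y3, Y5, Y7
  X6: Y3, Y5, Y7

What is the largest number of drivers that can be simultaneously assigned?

6

Unit-capacity flow: source→left, listed edges, right→sink; max matching = max flow.
Augmenting path X1→Y1 (+1); matched 1.
Augmenting path X2→Y4 (+1); matched 2.
Augmenting path X3→Y5 (+1); matched 3.
Augmenting path X4→Y3 (+1); matched 4.
Augmenting path X5→Y7 (+1); matched 5.
Augmenting path X6→Y3→X4→Y4→X2→Y6 (+1); matched 6.
No augmenting path remains; maximum matching = 6.
König certificate: {X1, X2, X3, X4, X5, X6} is a vertex cover of size 6 (every listed pair touches it), so no matching can be larger.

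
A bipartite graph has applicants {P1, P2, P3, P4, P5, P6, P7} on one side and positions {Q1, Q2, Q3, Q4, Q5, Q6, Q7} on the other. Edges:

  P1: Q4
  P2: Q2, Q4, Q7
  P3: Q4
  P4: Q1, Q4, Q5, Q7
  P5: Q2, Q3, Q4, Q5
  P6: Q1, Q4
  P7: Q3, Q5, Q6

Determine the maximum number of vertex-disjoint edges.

Unit-capacity flow: source→left, listed edges, right→sink; max matching = max flow.
Augmenting path P1→Q4 (+1); matched 1.
Augmenting path P2→Q2 (+1); matched 2.
Augmenting path P4→Q1 (+1); matched 3.
Augmenting path P5→Q3 (+1); matched 4.
Augmenting path P7→Q5 (+1); matched 5.
Augmenting path P6→Q1→P4→Q7 (+1); matched 6.
No augmenting path remains; maximum matching = 6.
König certificate: {P2, P4, P5, P6, P7, Q4} is a vertex cover of size 6 (every listed pair touches it), so no matching can be larger.

6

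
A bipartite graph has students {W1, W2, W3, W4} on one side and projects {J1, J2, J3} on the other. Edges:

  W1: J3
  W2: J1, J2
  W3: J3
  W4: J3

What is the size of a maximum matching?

2

Unit-capacity flow: source→left, listed edges, right→sink; max matching = max flow.
Augmenting path W1→J3 (+1); matched 1.
Augmenting path W2→J1 (+1); matched 2.
No augmenting path remains; maximum matching = 2.
König certificate: {W2, J3} is a vertex cover of size 2 (every listed pair touches it), so no matching can be larger.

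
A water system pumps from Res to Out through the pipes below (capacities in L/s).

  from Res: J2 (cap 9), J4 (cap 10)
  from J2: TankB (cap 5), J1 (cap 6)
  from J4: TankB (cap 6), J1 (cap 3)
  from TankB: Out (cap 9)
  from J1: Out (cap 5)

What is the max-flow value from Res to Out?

Augment Res→J2→TankB→Out: bottleneck 5, flow now 5.
Augment Res→J2→J1→Out: bottleneck 4, flow now 9.
Augment Res→J4→TankB→Out: bottleneck 4, flow now 13.
Augment Res→J4→J1→Out: bottleneck 1, flow now 14.
No augmenting path remains; maximum flow = 14.
In the residual graph, reachable from Res: {Res, J2, J4, TankB, J1}.
Min-cut edges: TankB→Out (9), J1→Out (5); capacity 9 + 5 = 14.
This cut is saturated, so no flow can exceed 14.

14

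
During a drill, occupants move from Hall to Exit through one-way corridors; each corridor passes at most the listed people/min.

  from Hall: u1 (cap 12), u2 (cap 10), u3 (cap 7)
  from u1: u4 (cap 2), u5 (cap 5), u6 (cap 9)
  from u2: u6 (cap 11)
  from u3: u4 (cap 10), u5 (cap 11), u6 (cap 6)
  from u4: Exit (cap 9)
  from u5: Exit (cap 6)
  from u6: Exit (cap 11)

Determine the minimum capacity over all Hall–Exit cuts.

Augment Hall→u1→u4→Exit: bottleneck 2, flow now 2.
Augment Hall→u1→u5→Exit: bottleneck 5, flow now 7.
Augment Hall→u1→u6→Exit: bottleneck 5, flow now 12.
Augment Hall→u2→u6→Exit: bottleneck 6, flow now 18.
Augment Hall→u3→u4→Exit: bottleneck 7, flow now 25.
No augmenting path remains; maximum flow = 25.
By max-flow min-cut, the minimum cut capacity equals the max flow.
In the residual graph, reachable from Hall: {Hall, u1, u2, u6}.
Min-cut edges: Hall→u3 (7), u1→u4 (2), u1→u5 (5), u6→Exit (11); capacity 7 + 2 + 5 + 11 = 25.

25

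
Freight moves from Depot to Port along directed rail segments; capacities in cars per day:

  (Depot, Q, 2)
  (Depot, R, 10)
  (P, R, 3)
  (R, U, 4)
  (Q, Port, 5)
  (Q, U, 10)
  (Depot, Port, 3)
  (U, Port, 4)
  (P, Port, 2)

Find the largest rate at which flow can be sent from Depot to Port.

Augment Depot→Port: bottleneck 3, flow now 3.
Augment Depot→Q→Port: bottleneck 2, flow now 5.
Augment Depot→R→U→Port: bottleneck 4, flow now 9.
No augmenting path remains; maximum flow = 9.
In the residual graph, reachable from Depot: {Depot, R}.
Min-cut edges: Depot→Q (2), Depot→Port (3), R→U (4); capacity 2 + 3 + 4 = 9.
This cut is saturated, so no flow can exceed 9.

9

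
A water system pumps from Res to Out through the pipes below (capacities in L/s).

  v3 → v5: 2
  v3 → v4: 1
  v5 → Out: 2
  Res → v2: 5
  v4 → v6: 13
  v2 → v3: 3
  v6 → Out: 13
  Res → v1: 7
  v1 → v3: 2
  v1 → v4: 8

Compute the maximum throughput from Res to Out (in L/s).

Augment Res→v1→v3→v5→Out: bottleneck 2, flow now 2.
Augment Res→v1→v4→v6→Out: bottleneck 5, flow now 7.
Augment Res→v2→v3→v4→v6→Out: bottleneck 1, flow now 8.
Augment Res→v2→v3→v1→v4→v6→Out: bottleneck 2, flow now 10. (uses reverse residual edge)
No augmenting path remains; maximum flow = 10.
In the residual graph, reachable from Res: {Res, v2}.
Min-cut edges: Res→v1 (7), v2→v3 (3); capacity 7 + 3 = 10.
This cut is saturated, so no flow can exceed 10.

10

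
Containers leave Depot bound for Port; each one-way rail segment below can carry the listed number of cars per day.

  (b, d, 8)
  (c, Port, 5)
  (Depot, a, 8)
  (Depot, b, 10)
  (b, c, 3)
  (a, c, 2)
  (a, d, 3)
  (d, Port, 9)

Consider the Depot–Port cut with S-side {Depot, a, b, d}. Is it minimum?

Yes — it is a minimum cut (capacity 14).

Given cut capacity: 2 + 3 + 9 = 14.
Augment Depot→a→c→Port: bottleneck 2, flow now 2.
Augment Depot→a→d→Port: bottleneck 3, flow now 5.
Augment Depot→b→c→Port: bottleneck 3, flow now 8.
Augment Depot→b→d→Port: bottleneck 6, flow now 14.
No augmenting path remains; maximum flow = 14.
Cut capacity 14 equals the max flow, so it is a minimum cut.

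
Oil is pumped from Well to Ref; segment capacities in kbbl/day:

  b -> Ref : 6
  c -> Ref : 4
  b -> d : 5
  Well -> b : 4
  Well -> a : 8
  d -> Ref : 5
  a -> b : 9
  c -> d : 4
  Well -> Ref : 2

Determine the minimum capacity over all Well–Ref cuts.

13

Augment Well→Ref: bottleneck 2, flow now 2.
Augment Well→b→Ref: bottleneck 4, flow now 6.
Augment Well→a→b→Ref: bottleneck 2, flow now 8.
Augment Well→a→b→d→Ref: bottleneck 5, flow now 13.
No augmenting path remains; maximum flow = 13.
By max-flow min-cut, the minimum cut capacity equals the max flow.
In the residual graph, reachable from Well: {Well, a, b}.
Min-cut edges: Well→Ref (2), b→d (5), b→Ref (6); capacity 2 + 5 + 6 = 13.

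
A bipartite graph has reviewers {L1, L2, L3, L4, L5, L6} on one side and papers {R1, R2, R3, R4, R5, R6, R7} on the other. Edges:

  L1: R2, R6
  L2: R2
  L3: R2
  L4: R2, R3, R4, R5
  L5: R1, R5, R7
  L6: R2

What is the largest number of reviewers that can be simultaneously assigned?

Unit-capacity flow: source→left, listed edges, right→sink; max matching = max flow.
Augmenting path L1→R2 (+1); matched 1.
Augmenting path L4→R3 (+1); matched 2.
Augmenting path L5→R1 (+1); matched 3.
Augmenting path L2→R2→L1→R6 (+1); matched 4.
No augmenting path remains; maximum matching = 4.
König certificate: {L1, L4, L5, R2} is a vertex cover of size 4 (every listed pair touches it), so no matching can be larger.

4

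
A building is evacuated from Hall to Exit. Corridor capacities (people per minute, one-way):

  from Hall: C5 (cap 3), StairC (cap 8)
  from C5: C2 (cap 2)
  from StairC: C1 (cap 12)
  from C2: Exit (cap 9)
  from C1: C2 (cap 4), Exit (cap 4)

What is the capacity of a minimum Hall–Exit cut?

10

Augment Hall→C5→C2→Exit: bottleneck 2, flow now 2.
Augment Hall→StairC→C1→Exit: bottleneck 4, flow now 6.
Augment Hall→StairC→C1→C2→Exit: bottleneck 4, flow now 10.
No augmenting path remains; maximum flow = 10.
By max-flow min-cut, the minimum cut capacity equals the max flow.
In the residual graph, reachable from Hall: {Hall, C5}.
Min-cut edges: Hall→StairC (8), C5→C2 (2); capacity 8 + 2 = 10.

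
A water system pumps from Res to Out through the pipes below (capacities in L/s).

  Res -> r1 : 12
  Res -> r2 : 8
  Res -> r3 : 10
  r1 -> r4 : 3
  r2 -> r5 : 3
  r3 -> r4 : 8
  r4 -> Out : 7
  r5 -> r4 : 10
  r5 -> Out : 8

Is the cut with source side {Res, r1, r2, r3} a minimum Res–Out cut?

No — its capacity is 14, but the minimum cut has capacity 10.

Given cut capacity: 3 + 3 + 8 = 14.
Augment Res→r1→r4→Out: bottleneck 3, flow now 3.
Augment Res→r2→r5→Out: bottleneck 3, flow now 6.
Augment Res→r3→r4→Out: bottleneck 4, flow now 10.
No augmenting path remains; maximum flow = 10.
In the residual graph, reachable from Res: {Res, r1, r2, r3, r4}.
Min-cut edges: r2→r5 (3), r4→Out (7); capacity 3 + 7 = 10.
Cut capacity 14 exceeds the max flow 10, so it is not minimum.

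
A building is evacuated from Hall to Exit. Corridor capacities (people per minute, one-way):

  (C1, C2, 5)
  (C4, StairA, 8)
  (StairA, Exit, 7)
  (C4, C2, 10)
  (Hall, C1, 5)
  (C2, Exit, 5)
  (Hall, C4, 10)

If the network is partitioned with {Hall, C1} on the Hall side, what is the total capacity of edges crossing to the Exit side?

15

Edges leaving {Hall, C1}: Hall→C4 (10), C1→C2 (5).
Cut capacity = 10 + 5 = 15.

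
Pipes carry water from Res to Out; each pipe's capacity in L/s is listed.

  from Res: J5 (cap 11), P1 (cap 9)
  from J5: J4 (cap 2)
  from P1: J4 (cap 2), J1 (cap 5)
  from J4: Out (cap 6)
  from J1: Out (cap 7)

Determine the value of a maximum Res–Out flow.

9

Augment Res→J5→J4→Out: bottleneck 2, flow now 2.
Augment Res→P1→J4→Out: bottleneck 2, flow now 4.
Augment Res→P1→J1→Out: bottleneck 5, flow now 9.
No augmenting path remains; maximum flow = 9.
In the residual graph, reachable from Res: {Res, J5, P1}.
Min-cut edges: J5→J4 (2), P1→J4 (2), P1→J1 (5); capacity 2 + 2 + 5 = 9.
This cut is saturated, so no flow can exceed 9.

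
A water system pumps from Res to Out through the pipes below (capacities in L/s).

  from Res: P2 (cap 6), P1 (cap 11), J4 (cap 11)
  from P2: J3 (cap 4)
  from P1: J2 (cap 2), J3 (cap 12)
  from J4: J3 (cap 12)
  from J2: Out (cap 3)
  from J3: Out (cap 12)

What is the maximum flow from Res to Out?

14

Augment Res→P2→J3→Out: bottleneck 4, flow now 4.
Augment Res→P1→J2→Out: bottleneck 2, flow now 6.
Augment Res→P1→J3→Out: bottleneck 8, flow now 14.
No augmenting path remains; maximum flow = 14.
In the residual graph, reachable from Res: {Res, P2, P1, J4, J3}.
Min-cut edges: P1→J2 (2), J3→Out (12); capacity 2 + 12 = 14.
This cut is saturated, so no flow can exceed 14.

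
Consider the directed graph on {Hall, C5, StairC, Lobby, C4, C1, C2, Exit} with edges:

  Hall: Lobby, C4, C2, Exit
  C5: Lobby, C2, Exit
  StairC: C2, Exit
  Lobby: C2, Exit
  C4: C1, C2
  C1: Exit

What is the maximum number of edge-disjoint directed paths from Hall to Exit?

3

Assign every edge capacity 1; by Menger, the answer equals the max flow.
Path Hall→Exit (+1); total 1.
Path Hall→Lobby→Exit (+1); total 2.
Path Hall→C4→C1→Exit (+1); total 3.
No residual Hall→Exit path; max flow = 3.
Certifying cut of size 3: {Hall→C4, Hall→Exit, Hall→Lobby}.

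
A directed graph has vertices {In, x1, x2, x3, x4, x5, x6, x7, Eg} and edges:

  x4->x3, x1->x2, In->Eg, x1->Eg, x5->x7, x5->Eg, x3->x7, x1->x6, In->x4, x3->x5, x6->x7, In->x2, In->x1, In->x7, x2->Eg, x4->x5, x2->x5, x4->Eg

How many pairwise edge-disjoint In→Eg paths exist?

Assign every edge capacity 1; by Menger, the answer equals the max flow.
Path In→Eg (+1); total 1.
Path In→x1→Eg (+1); total 2.
Path In→x2→Eg (+1); total 3.
Path In→x4→Eg (+1); total 4.
No residual In→Eg path; max flow = 4.
Certifying cut of size 4: {In→Eg, In→x1, In→x2, In→x4}.

4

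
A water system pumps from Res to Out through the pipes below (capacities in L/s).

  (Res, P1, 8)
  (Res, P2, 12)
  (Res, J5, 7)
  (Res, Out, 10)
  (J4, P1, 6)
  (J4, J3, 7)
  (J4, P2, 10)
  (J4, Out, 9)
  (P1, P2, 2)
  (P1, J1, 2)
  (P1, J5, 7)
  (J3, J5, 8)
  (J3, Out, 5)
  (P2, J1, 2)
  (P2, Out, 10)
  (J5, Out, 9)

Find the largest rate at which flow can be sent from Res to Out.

29

Augment Res→Out: bottleneck 10, flow now 10.
Augment Res→P2→Out: bottleneck 10, flow now 20.
Augment Res→J5→Out: bottleneck 7, flow now 27.
Augment Res→P1→J5→Out: bottleneck 2, flow now 29.
No augmenting path remains; maximum flow = 29.
In the residual graph, reachable from Res: {Res, P1, P2, J1, J5}.
Min-cut edges: Res→Out (10), P2→Out (10), J5→Out (9); capacity 10 + 10 + 9 = 29.
This cut is saturated, so no flow can exceed 29.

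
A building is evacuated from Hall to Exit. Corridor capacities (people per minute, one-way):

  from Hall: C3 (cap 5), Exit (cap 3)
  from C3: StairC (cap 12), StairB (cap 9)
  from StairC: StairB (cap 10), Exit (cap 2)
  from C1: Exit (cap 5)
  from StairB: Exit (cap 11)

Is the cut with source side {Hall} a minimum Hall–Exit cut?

Given cut capacity: 5 + 3 = 8.
Augment Hall→Exit: bottleneck 3, flow now 3.
Augment Hall→C3→StairC→Exit: bottleneck 2, flow now 5.
Augment Hall→C3→StairB→Exit: bottleneck 3, flow now 8.
No augmenting path remains; maximum flow = 8.
Cut capacity 8 equals the max flow, so it is a minimum cut.

Yes — it is a minimum cut (capacity 8).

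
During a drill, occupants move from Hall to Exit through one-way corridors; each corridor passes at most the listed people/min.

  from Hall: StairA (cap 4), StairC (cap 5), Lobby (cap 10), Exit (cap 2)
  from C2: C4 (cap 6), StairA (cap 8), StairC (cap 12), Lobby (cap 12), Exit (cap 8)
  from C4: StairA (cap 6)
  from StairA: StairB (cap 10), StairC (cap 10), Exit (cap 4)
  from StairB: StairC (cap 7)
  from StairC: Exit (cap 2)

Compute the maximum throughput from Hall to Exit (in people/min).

8

Augment Hall→Exit: bottleneck 2, flow now 2.
Augment Hall→StairA→Exit: bottleneck 4, flow now 6.
Augment Hall→StairC→Exit: bottleneck 2, flow now 8.
No augmenting path remains; maximum flow = 8.
In the residual graph, reachable from Hall: {Hall, StairC, Lobby}.
Min-cut edges: Hall→StairA (4), Hall→Exit (2), StairC→Exit (2); capacity 4 + 2 + 2 = 8.
This cut is saturated, so no flow can exceed 8.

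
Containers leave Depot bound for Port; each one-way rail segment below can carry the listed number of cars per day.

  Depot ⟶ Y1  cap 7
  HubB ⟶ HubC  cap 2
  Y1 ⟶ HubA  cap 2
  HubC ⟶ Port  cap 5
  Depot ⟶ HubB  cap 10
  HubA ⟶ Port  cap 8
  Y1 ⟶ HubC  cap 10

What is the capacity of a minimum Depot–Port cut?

7

Augment Depot→HubB→HubC→Port: bottleneck 2, flow now 2.
Augment Depot→Y1→HubA→Port: bottleneck 2, flow now 4.
Augment Depot→Y1→HubC→Port: bottleneck 3, flow now 7.
No augmenting path remains; maximum flow = 7.
By max-flow min-cut, the minimum cut capacity equals the max flow.
In the residual graph, reachable from Depot: {Depot, HubB, Y1, HubC}.
Min-cut edges: Y1→HubA (2), HubC→Port (5); capacity 2 + 5 = 7.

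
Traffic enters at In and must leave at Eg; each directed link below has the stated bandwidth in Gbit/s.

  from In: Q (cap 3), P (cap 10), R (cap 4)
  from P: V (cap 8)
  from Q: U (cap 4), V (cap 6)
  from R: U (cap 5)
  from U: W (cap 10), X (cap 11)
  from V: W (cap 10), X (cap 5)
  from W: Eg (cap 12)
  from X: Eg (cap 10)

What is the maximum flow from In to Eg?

15

Augment In→P→V→W→Eg: bottleneck 8, flow now 8.
Augment In→Q→U→W→Eg: bottleneck 3, flow now 11.
Augment In→R→U→W→Eg: bottleneck 1, flow now 12.
Augment In→R→U→X→Eg: bottleneck 3, flow now 15.
No augmenting path remains; maximum flow = 15.
In the residual graph, reachable from In: {In, P}.
Min-cut edges: In→Q (3), In→R (4), P→V (8); capacity 3 + 4 + 8 = 15.
This cut is saturated, so no flow can exceed 15.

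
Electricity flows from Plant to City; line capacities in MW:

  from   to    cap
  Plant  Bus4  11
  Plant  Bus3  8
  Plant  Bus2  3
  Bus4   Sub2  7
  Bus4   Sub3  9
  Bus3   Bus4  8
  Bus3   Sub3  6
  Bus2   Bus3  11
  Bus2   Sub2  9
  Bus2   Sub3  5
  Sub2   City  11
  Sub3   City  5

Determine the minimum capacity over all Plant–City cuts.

Augment Plant→Bus4→Sub2→City: bottleneck 7, flow now 7.
Augment Plant→Bus4→Sub3→City: bottleneck 4, flow now 11.
Augment Plant→Bus3→Sub3→City: bottleneck 1, flow now 12.
Augment Plant→Bus2→Sub2→City: bottleneck 3, flow now 15.
No augmenting path remains; maximum flow = 15.
By max-flow min-cut, the minimum cut capacity equals the max flow.
In the residual graph, reachable from Plant: {Plant, Bus4, Bus3, Sub3}.
Min-cut edges: Plant→Bus2 (3), Bus4→Sub2 (7), Sub3→City (5); capacity 3 + 7 + 5 = 15.

15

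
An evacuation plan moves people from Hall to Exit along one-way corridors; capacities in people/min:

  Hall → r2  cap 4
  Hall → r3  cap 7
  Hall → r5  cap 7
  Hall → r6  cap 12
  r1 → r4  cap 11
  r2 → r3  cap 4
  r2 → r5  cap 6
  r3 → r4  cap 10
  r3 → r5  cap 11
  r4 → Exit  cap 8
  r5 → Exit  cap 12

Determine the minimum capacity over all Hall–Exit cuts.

Augment Hall→r5→Exit: bottleneck 7, flow now 7.
Augment Hall→r2→r5→Exit: bottleneck 4, flow now 11.
Augment Hall→r3→r4→Exit: bottleneck 7, flow now 18.
No augmenting path remains; maximum flow = 18.
By max-flow min-cut, the minimum cut capacity equals the max flow.
In the residual graph, reachable from Hall: {Hall, r6}.
Min-cut edges: Hall→r2 (4), Hall→r3 (7), Hall→r5 (7); capacity 4 + 7 + 7 = 18.

18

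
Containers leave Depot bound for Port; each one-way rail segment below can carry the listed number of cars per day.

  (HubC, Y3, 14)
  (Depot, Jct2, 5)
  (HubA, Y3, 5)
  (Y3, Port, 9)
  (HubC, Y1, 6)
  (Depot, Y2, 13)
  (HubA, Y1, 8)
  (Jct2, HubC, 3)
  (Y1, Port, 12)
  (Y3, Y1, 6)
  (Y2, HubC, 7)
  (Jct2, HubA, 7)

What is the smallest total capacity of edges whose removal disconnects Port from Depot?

Augment Depot→Y2→HubC→Y1→Port: bottleneck 6, flow now 6.
Augment Depot→Y2→HubC→Y3→Port: bottleneck 1, flow now 7.
Augment Depot→Jct2→HubC→Y3→Port: bottleneck 3, flow now 10.
Augment Depot→Jct2→HubA→Y1→Port: bottleneck 2, flow now 12.
No augmenting path remains; maximum flow = 12.
By max-flow min-cut, the minimum cut capacity equals the max flow.
In the residual graph, reachable from Depot: {Depot, Y2}.
Min-cut edges: Depot→Jct2 (5), Y2→HubC (7); capacity 5 + 7 = 12.

12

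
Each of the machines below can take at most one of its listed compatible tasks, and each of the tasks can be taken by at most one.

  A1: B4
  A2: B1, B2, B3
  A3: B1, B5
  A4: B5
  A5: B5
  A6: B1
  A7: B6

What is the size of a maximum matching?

5

Unit-capacity flow: source→left, listed edges, right→sink; max matching = max flow.
Augmenting path A1→B4 (+1); matched 1.
Augmenting path A2→B1 (+1); matched 2.
Augmenting path A3→B5 (+1); matched 3.
Augmenting path A7→B6 (+1); matched 4.
Augmenting path A6→B1→A2→B2 (+1); matched 5.
No augmenting path remains; maximum matching = 5.
König certificate: {A1, A2, A7, B1, B5} is a vertex cover of size 5 (every listed pair touches it), so no matching can be larger.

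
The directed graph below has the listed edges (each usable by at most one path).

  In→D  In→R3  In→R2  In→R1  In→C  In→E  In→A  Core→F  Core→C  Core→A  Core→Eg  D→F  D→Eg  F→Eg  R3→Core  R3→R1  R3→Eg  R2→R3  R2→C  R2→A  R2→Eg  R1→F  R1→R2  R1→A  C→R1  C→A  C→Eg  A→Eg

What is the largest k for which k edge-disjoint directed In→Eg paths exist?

6

Assign every edge capacity 1; by Menger, the answer equals the max flow.
Path In→D→Eg (+1); total 1.
Path In→R3→Eg (+1); total 2.
Path In→R2→Eg (+1); total 3.
Path In→C→Eg (+1); total 4.
Path In→A→Eg (+1); total 5.
Path In→R1→F→Eg (+1); total 6.
No residual In→Eg path; max flow = 6.
Certifying cut of size 6: {In→A, In→C, In→D, In→R1, In→R2, In→R3}.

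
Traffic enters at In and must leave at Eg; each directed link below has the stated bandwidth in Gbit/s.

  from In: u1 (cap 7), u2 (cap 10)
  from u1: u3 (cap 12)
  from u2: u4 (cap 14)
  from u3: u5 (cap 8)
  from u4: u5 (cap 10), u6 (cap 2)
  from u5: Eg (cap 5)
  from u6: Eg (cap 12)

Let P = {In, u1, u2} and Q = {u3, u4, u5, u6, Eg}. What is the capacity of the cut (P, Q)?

Edges leaving {In, u1, u2}: u1→u3 (12), u2→u4 (14).
Cut capacity = 12 + 14 = 26.

26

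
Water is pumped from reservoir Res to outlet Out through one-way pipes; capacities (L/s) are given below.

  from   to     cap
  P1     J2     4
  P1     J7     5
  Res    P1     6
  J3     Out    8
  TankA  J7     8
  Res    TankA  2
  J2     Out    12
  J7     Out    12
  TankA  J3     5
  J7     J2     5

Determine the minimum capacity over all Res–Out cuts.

Augment Res→P1→J7→Out: bottleneck 5, flow now 5.
Augment Res→P1→J2→Out: bottleneck 1, flow now 6.
Augment Res→TankA→J7→Out: bottleneck 2, flow now 8.
No augmenting path remains; maximum flow = 8.
By max-flow min-cut, the minimum cut capacity equals the max flow.
In the residual graph, reachable from Res: {Res}.
Min-cut edges: Res→P1 (6), Res→TankA (2); capacity 6 + 2 = 8.

8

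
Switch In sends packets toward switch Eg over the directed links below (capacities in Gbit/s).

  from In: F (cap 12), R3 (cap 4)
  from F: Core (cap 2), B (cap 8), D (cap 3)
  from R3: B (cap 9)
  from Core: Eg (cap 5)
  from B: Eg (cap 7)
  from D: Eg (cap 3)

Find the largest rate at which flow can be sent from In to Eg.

Augment In→F→Core→Eg: bottleneck 2, flow now 2.
Augment In→F→B→Eg: bottleneck 7, flow now 9.
Augment In→F→D→Eg: bottleneck 3, flow now 12.
No augmenting path remains; maximum flow = 12.
In the residual graph, reachable from In: {In, F, R3, B}.
Min-cut edges: F→Core (2), F→D (3), B→Eg (7); capacity 2 + 3 + 7 = 12.
This cut is saturated, so no flow can exceed 12.

12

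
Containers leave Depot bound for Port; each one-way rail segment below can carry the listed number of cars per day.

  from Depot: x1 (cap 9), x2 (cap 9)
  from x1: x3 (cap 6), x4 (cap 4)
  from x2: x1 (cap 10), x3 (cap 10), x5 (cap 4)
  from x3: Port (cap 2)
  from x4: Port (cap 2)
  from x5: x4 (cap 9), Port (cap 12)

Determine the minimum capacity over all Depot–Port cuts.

Augment Depot→x1→x3→Port: bottleneck 2, flow now 2.
Augment Depot→x1→x4→Port: bottleneck 2, flow now 4.
Augment Depot→x2→x5→Port: bottleneck 4, flow now 8.
No augmenting path remains; maximum flow = 8.
By max-flow min-cut, the minimum cut capacity equals the max flow.
In the residual graph, reachable from Depot: {Depot, x1, x2, x3, x4}.
Min-cut edges: x2→x5 (4), x3→Port (2), x4→Port (2); capacity 4 + 2 + 2 = 8.

8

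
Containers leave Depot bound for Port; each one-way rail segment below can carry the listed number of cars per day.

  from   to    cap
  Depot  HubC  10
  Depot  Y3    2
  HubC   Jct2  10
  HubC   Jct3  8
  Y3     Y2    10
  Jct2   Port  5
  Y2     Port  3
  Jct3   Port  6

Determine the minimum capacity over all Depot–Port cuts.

12

Augment Depot→HubC→Jct2→Port: bottleneck 5, flow now 5.
Augment Depot→HubC→Jct3→Port: bottleneck 5, flow now 10.
Augment Depot→Y3→Y2→Port: bottleneck 2, flow now 12.
No augmenting path remains; maximum flow = 12.
By max-flow min-cut, the minimum cut capacity equals the max flow.
In the residual graph, reachable from Depot: {Depot}.
Min-cut edges: Depot→HubC (10), Depot→Y3 (2); capacity 10 + 2 = 12.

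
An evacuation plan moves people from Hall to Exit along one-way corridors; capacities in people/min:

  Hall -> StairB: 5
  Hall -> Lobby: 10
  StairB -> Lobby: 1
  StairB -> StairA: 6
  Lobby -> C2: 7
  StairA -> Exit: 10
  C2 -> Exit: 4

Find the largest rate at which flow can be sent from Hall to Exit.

9

Augment Hall→StairB→StairA→Exit: bottleneck 5, flow now 5.
Augment Hall→Lobby→C2→Exit: bottleneck 4, flow now 9.
No augmenting path remains; maximum flow = 9.
In the residual graph, reachable from Hall: {Hall, Lobby, C2}.
Min-cut edges: Hall→StairB (5), C2→Exit (4); capacity 5 + 4 = 9.
This cut is saturated, so no flow can exceed 9.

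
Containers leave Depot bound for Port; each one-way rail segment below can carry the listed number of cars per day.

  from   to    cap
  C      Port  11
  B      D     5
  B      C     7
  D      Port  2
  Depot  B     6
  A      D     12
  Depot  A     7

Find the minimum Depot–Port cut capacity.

8

Augment Depot→A→D→Port: bottleneck 2, flow now 2.
Augment Depot→B→C→Port: bottleneck 6, flow now 8.
No augmenting path remains; maximum flow = 8.
By max-flow min-cut, the minimum cut capacity equals the max flow.
In the residual graph, reachable from Depot: {Depot, A, D}.
Min-cut edges: Depot→B (6), D→Port (2); capacity 6 + 2 = 8.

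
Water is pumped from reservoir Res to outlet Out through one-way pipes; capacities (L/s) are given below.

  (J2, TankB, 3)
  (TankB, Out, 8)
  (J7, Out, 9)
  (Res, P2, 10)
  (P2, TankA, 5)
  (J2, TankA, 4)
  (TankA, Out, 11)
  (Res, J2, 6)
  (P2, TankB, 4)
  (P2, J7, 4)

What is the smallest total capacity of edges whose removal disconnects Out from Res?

16

Augment Res→J2→TankB→Out: bottleneck 3, flow now 3.
Augment Res→J2→TankA→Out: bottleneck 3, flow now 6.
Augment Res→P2→J7→Out: bottleneck 4, flow now 10.
Augment Res→P2→TankB→Out: bottleneck 4, flow now 14.
Augment Res→P2→TankA→Out: bottleneck 2, flow now 16.
No augmenting path remains; maximum flow = 16.
By max-flow min-cut, the minimum cut capacity equals the max flow.
In the residual graph, reachable from Res: {Res}.
Min-cut edges: Res→J2 (6), Res→P2 (10); capacity 6 + 10 = 16.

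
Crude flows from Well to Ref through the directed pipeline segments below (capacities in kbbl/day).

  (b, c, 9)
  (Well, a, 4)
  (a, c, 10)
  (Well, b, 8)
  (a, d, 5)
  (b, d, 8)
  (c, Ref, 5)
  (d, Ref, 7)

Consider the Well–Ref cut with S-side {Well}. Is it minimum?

Yes — it is a minimum cut (capacity 12).

Given cut capacity: 4 + 8 = 12.
Augment Well→a→c→Ref: bottleneck 4, flow now 4.
Augment Well→b→c→Ref: bottleneck 1, flow now 5.
Augment Well→b→d→Ref: bottleneck 7, flow now 12.
No augmenting path remains; maximum flow = 12.
Cut capacity 12 equals the max flow, so it is a minimum cut.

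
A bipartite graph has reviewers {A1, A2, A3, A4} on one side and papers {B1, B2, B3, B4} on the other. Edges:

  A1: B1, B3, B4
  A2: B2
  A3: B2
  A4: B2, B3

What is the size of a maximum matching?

3

Unit-capacity flow: source→left, listed edges, right→sink; max matching = max flow.
Augmenting path A1→B1 (+1); matched 1.
Augmenting path A2→B2 (+1); matched 2.
Augmenting path A4→B3 (+1); matched 3.
No augmenting path remains; maximum matching = 3.
König certificate: {A1, A4, B2} is a vertex cover of size 3 (every listed pair touches it), so no matching can be larger.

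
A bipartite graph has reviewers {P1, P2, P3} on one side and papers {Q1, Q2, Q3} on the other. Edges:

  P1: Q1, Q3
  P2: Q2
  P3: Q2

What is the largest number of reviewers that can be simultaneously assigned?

Unit-capacity flow: source→left, listed edges, right→sink; max matching = max flow.
Augmenting path P1→Q1 (+1); matched 1.
Augmenting path P2→Q2 (+1); matched 2.
No augmenting path remains; maximum matching = 2.
König certificate: {P1, Q2} is a vertex cover of size 2 (every listed pair touches it), so no matching can be larger.

2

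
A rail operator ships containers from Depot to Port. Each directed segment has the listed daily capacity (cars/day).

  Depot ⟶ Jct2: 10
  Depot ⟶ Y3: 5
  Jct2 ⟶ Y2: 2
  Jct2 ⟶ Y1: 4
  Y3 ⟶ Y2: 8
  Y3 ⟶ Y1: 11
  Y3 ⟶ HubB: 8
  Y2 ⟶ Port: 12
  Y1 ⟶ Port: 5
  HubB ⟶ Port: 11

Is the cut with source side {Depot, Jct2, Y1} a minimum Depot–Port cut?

Given cut capacity: 5 + 2 + 5 = 12.
Augment Depot→Jct2→Y2→Port: bottleneck 2, flow now 2.
Augment Depot→Jct2→Y1→Port: bottleneck 4, flow now 6.
Augment Depot→Y3→Y2→Port: bottleneck 5, flow now 11.
No augmenting path remains; maximum flow = 11.
In the residual graph, reachable from Depot: {Depot, Jct2}.
Min-cut edges: Depot→Y3 (5), Jct2→Y2 (2), Jct2→Y1 (4); capacity 5 + 2 + 4 = 11.
Cut capacity 12 exceeds the max flow 11, so it is not minimum.

No — its capacity is 12, but the minimum cut has capacity 11.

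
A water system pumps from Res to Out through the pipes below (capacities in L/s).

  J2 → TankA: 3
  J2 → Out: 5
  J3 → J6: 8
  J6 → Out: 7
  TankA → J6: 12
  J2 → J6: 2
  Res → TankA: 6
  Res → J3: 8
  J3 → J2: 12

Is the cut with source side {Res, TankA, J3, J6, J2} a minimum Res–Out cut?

Yes — it is a minimum cut (capacity 12).

Given cut capacity: 7 + 5 = 12.
Augment Res→TankA→J6→Out: bottleneck 6, flow now 6.
Augment Res→J3→J6→Out: bottleneck 1, flow now 7.
Augment Res→J3→J2→Out: bottleneck 5, flow now 12.
No augmenting path remains; maximum flow = 12.
Cut capacity 12 equals the max flow, so it is a minimum cut.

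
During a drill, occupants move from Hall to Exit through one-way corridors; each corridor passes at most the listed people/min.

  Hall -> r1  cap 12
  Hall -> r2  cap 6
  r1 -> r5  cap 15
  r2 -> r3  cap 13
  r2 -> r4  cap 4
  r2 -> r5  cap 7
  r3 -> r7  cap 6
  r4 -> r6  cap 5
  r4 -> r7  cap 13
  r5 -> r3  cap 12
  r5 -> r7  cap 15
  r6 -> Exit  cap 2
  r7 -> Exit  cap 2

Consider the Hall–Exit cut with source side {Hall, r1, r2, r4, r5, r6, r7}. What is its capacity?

Edges leaving {Hall, r1, r2, r4, r5, r6, r7}: r2→r3 (13), r5→r3 (12), r6→Exit (2), r7→Exit (2).
Cut capacity = 13 + 12 + 2 + 2 = 29.

29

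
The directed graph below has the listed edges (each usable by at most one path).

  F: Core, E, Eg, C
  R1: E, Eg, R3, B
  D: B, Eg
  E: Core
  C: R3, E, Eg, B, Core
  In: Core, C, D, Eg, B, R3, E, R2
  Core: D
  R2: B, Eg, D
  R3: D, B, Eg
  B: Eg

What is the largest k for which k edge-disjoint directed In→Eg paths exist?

Assign every edge capacity 1; by Menger, the answer equals the max flow.
Path In→Eg (+1); total 1.
Path In→R3→Eg (+1); total 2.
Path In→C→Eg (+1); total 3.
Path In→D→Eg (+1); total 4.
Path In→R2→Eg (+1); total 5.
Path In→B→Eg (+1); total 6.
No residual In→Eg path; max flow = 6.
Certifying cut of size 6: {B→Eg, D→Eg, In→C, In→Eg, In→R2, In→R3}.

6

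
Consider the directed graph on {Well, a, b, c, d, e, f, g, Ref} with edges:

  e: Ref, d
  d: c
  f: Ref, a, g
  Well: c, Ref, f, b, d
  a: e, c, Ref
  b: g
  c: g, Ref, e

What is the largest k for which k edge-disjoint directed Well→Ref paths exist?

4

Assign every edge capacity 1; by Menger, the answer equals the max flow.
Path Well→Ref (+1); total 1.
Path Well→c→Ref (+1); total 2.
Path Well→f→Ref (+1); total 3.
Path Well→d→c→e→Ref (+1); total 4.
No residual Well→Ref path; max flow = 4.
Certifying cut of size 4: {Well→Ref, Well→c, Well→d, Well→f}.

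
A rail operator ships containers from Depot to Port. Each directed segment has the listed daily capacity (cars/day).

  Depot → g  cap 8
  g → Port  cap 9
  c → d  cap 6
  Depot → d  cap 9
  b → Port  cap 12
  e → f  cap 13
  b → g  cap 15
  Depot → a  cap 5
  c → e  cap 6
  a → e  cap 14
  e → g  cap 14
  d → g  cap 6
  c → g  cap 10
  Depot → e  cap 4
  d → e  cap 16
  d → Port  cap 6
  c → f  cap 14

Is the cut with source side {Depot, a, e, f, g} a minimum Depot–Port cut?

No — its capacity is 18, but the minimum cut has capacity 15.

Given cut capacity: 9 + 9 = 18.
Augment Depot→d→Port: bottleneck 6, flow now 6.
Augment Depot→g→Port: bottleneck 8, flow now 14.
Augment Depot→d→g→Port: bottleneck 1, flow now 15.
No augmenting path remains; maximum flow = 15.
In the residual graph, reachable from Depot: {Depot, a, d, e, f, g}.
Min-cut edges: d→Port (6), g→Port (9); capacity 6 + 9 = 15.
Cut capacity 18 exceeds the max flow 15, so it is not minimum.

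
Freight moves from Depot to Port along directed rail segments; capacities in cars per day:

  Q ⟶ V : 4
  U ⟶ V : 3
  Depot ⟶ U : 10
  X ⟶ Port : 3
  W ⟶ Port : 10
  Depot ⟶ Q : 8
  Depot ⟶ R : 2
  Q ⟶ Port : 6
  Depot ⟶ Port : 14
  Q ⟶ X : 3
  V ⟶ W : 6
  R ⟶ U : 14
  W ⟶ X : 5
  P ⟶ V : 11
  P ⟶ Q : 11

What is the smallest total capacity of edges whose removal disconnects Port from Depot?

25

Augment Depot→Port: bottleneck 14, flow now 14.
Augment Depot→Q→Port: bottleneck 6, flow now 20.
Augment Depot→Q→X→Port: bottleneck 2, flow now 22.
Augment Depot→U→V→W→Port: bottleneck 3, flow now 25.
No augmenting path remains; maximum flow = 25.
By max-flow min-cut, the minimum cut capacity equals the max flow.
In the residual graph, reachable from Depot: {Depot, R, U}.
Min-cut edges: Depot→Q (8), Depot→Port (14), U→V (3); capacity 8 + 14 + 3 = 25.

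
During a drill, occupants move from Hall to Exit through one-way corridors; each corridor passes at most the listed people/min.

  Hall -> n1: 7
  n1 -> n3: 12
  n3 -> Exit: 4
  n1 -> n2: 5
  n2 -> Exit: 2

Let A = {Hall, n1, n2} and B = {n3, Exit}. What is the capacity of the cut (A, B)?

14

Edges leaving {Hall, n1, n2}: n1→n3 (12), n2→Exit (2).
Cut capacity = 12 + 2 = 14.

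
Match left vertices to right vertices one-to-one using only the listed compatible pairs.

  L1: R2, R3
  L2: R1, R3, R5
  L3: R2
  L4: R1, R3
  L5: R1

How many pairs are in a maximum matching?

4

Unit-capacity flow: source→left, listed edges, right→sink; max matching = max flow.
Augmenting path L1→R2 (+1); matched 1.
Augmenting path L2→R1 (+1); matched 2.
Augmenting path L4→R3 (+1); matched 3.
Augmenting path L5→R1→L2→R5 (+1); matched 4.
No augmenting path remains; maximum matching = 4.
König certificate: {L2, R1, R2, R3} is a vertex cover of size 4 (every listed pair touches it), so no matching can be larger.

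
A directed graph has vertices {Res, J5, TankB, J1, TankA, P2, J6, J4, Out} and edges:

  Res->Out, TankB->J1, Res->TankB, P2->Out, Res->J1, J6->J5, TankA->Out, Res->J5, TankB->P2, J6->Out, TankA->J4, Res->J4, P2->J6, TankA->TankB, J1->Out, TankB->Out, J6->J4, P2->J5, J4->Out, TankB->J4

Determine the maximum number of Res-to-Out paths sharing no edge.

Assign every edge capacity 1; by Menger, the answer equals the max flow.
Path Res→Out (+1); total 1.
Path Res→TankB→Out (+1); total 2.
Path Res→J1→Out (+1); total 3.
Path Res→J4→Out (+1); total 4.
No residual Res→Out path; max flow = 4.
Certifying cut of size 4: {Res→J1, Res→J4, Res→Out, Res→TankB}.

4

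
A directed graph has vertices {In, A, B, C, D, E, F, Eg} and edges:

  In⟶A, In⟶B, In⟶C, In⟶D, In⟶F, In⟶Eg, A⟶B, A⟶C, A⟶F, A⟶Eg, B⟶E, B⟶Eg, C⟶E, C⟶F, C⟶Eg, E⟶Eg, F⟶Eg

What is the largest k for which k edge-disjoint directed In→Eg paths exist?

5

Assign every edge capacity 1; by Menger, the answer equals the max flow.
Path In→Eg (+1); total 1.
Path In→A→Eg (+1); total 2.
Path In→B→Eg (+1); total 3.
Path In→C→Eg (+1); total 4.
Path In→F→Eg (+1); total 5.
No residual In→Eg path; max flow = 5.
Certifying cut of size 5: {In→A, In→B, In→C, In→Eg, In→F}.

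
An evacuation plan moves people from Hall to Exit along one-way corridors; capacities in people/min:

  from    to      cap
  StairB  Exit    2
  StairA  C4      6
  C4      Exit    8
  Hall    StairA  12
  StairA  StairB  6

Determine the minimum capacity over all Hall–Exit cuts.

Augment Hall→StairA→StairB→Exit: bottleneck 2, flow now 2.
Augment Hall→StairA→C4→Exit: bottleneck 6, flow now 8.
No augmenting path remains; maximum flow = 8.
By max-flow min-cut, the minimum cut capacity equals the max flow.
In the residual graph, reachable from Hall: {Hall, StairA, StairB}.
Min-cut edges: StairA→C4 (6), StairB→Exit (2); capacity 6 + 2 = 8.

8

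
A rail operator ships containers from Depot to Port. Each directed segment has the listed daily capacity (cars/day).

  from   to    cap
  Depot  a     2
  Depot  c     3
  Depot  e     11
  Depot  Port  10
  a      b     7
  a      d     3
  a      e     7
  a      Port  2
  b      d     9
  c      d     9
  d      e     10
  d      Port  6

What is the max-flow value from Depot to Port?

15

Augment Depot→Port: bottleneck 10, flow now 10.
Augment Depot→a→Port: bottleneck 2, flow now 12.
Augment Depot→c→d→Port: bottleneck 3, flow now 15.
No augmenting path remains; maximum flow = 15.
In the residual graph, reachable from Depot: {Depot, e}.
Min-cut edges: Depot→a (2), Depot→c (3), Depot→Port (10); capacity 2 + 3 + 10 = 15.
This cut is saturated, so no flow can exceed 15.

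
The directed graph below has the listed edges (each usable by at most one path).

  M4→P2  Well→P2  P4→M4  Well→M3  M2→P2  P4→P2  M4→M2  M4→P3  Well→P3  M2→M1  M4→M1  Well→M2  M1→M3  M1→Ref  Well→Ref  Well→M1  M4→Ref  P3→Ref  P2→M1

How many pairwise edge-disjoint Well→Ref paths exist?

Assign every edge capacity 1; by Menger, the answer equals the max flow.
Path Well→Ref (+1); total 1.
Path Well→P3→Ref (+1); total 2.
Path Well→M1→Ref (+1); total 3.
No residual Well→Ref path; max flow = 3.
Certifying cut of size 3: {M1→Ref, Well→P3, Well→Ref}.

3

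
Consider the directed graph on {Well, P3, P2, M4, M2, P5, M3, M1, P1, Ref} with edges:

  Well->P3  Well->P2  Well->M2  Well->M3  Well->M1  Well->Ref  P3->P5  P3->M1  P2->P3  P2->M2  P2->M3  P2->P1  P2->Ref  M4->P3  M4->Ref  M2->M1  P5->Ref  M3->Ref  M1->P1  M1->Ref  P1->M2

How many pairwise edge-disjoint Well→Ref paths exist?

Assign every edge capacity 1; by Menger, the answer equals the max flow.
Path Well→Ref (+1); total 1.
Path Well→P2→Ref (+1); total 2.
Path Well→M3→Ref (+1); total 3.
Path Well→M1→Ref (+1); total 4.
Path Well→P3→P5→Ref (+1); total 5.
No residual Well→Ref path; max flow = 5.
Certifying cut of size 5: {M1→Ref, Well→M3, Well→P2, Well→P3, Well→Ref}.

5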